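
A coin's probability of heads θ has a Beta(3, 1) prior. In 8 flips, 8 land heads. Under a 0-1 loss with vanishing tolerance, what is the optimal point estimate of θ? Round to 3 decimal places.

1.000

Posterior: Beta(3+8, 1+0) = Beta(11, 1).
Since β = 1 ≤ 1 and α > 1, the Beta density is monotone increasing on [0,1]; the mode is at 1.
Mean = 11/(11+1) = 0.917.
This is the posterior mode — the MAP estimate.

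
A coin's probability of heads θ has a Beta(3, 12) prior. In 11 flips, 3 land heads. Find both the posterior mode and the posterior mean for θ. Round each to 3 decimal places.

Posterior: Beta(3+3, 12+8) = Beta(6, 20).
Mode = (6−1)/(6+20−2) = 5/24 = 0.208.
Mean = 6/(6+20) = 6/26 = 0.231.

MAP: 0.208. Posterior mean: 0.231.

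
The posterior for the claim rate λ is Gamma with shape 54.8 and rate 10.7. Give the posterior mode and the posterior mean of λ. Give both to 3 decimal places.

Mode = (α−1)/β = 53.8/10.7 = 5.028.
Mean = α/β = 54.8/10.7 = 5.121.

MAP = 5.028; posterior mean = 5.121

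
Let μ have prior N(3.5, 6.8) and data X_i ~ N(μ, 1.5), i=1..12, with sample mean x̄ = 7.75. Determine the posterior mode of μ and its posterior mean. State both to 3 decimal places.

MAP = 7.673, posterior mean = 7.673

Posterior for μ is Normal. Precision-weighted mean: (1/6.8·3.5 + 12/1.5·7.75) / (1/6.8 + 12/1.5) = 7.673.
A Normal posterior is symmetric, so mode = mean.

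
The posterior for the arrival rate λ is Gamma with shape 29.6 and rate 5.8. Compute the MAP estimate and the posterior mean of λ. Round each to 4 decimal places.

MAP estimate = 4.9310, posterior mean = 5.1034

Mode = (α−1)/β = 28.6/5.8 = 4.9310.
Mean = α/β = 29.6/5.8 = 5.1034.
The mean is pulled above the mode by the posterior's right skew.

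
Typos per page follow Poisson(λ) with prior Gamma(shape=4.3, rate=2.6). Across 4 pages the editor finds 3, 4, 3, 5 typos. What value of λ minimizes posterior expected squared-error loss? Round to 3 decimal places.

2.924

Σ counts = 15. Posterior: Gamma(shape = 4.3+15 = 19.3, rate = 2.6+4 = 6.6).
Mode = (α−1)/β = 18.3/6.6 = 2.773.
Mean = α/β = 19.3/6.6 = 2.924.
Squared-error loss ⇒ the optimal estimator is the posterior mean.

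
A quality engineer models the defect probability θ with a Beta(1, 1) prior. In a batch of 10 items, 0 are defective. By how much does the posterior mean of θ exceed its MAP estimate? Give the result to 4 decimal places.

0.0833

Posterior: Beta(1+0, 1+10) = Beta(1, 11).
Since α = 1 ≤ 1 and β > 1, the Beta density is monotone decreasing on [0,1]; the mode is at 0.
Mean = 1/(1+11) = 0.0833.
Difference = 0.0833 − 0.0000 = 0.0833.
Right-skewed posterior ⇒ mode < mean.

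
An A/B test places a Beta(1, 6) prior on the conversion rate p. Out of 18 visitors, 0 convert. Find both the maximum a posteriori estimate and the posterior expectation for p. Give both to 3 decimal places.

MAP = 0.000, posterior mean = 0.040

Posterior: Beta(1+0, 6+18) = Beta(1, 24).
Since α = 1 ≤ 1 and β > 1, the Beta density is monotone decreasing on [0,1]; the mode is at 0.
Mean = 1/(1+24) = 0.040.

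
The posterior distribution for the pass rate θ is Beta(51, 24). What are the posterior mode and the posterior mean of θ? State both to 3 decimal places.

Mode = (51−1)/(51+24−2) = 50/73 = 0.685.
Mean = 51/(51+24) = 51/75 = 0.680.
The posterior is left-skewed, so the mode exceeds the mean.

θ_MAP = 0.685, E[θ|data] = 0.680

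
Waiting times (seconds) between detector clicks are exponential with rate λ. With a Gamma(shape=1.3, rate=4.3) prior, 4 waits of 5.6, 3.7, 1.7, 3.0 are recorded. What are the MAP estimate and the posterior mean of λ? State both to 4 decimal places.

Σ times = 14.0. Posterior: Gamma(shape = 1.3+4 = 5.3, rate = 4.3+14.0 = 18.3).
Mode = (α−1)/β = 4.3/18.3 = 0.2350.
Mean = α/β = 5.3/18.3 = 0.2896.
The posterior is right-skewed, so the mean exceeds the mode.

MAP: 0.2350. Posterior mean: 0.2896.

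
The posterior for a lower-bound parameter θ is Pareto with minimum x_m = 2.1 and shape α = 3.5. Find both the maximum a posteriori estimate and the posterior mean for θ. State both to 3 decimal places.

The Pareto density is strictly decreasing on [x_m, ∞), so the mode is x_m = 2.100.
Mean = α·x_m/(α−1) = 3.5·2.1/2.5 = 2.940.
The mean is pulled above the mode by the posterior's right skew.

MAP = 2.100; posterior mean = 2.940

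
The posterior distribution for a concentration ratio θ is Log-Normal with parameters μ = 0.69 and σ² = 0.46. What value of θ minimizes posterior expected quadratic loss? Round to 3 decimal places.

2.509

Mode = exp(μ − σ²) = exp(0.23) = 1.259.
Mean = exp(μ + σ²/2) = exp(0.920) = 2.509.
Quadratic loss ⇒ the optimal estimator is the posterior mean.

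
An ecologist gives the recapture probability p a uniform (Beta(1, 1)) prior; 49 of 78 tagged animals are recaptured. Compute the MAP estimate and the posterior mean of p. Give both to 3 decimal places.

MAP: 0.628. Posterior mean: 0.625.

Posterior: Beta(1+49, 1+29) = Beta(50, 30).
Mode = (50−1)/(50+30−2) = 49/78 = 0.628.
Mean = 50/(50+30) = 50/80 = 0.625.
Mode > mean: the posterior has a left tail.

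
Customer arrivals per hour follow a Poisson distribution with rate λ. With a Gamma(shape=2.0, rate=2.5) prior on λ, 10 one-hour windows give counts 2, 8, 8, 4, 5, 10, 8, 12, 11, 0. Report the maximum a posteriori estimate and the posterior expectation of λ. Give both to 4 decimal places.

MAP = 5.5200, posterior mean = 5.6000

Σ counts = 68. Posterior: Gamma(shape = 2.0+68 = 70.0, rate = 2.5+10 = 12.5).
Mode = (α−1)/β = 69.0/12.5 = 5.5200.
Mean = α/β = 70.0/12.5 = 5.6000.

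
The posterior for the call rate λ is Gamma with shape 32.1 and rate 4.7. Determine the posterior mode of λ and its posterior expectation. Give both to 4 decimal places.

Mode = (α−1)/β = 31.1/4.7 = 6.6170.
Mean = α/β = 32.1/4.7 = 6.8298.
Mean > mode: the posterior has a right tail.

MAP = 6.6170, posterior mean = 6.8298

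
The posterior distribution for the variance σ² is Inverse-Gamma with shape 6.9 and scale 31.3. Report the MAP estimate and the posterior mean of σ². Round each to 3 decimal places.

MAP estimate = 3.962, posterior mean = 5.305

Mode = β/(α+1) = 31.3/7.9 = 3.962.
Mean = β/(α−1) = 31.3/5.9 = 5.305.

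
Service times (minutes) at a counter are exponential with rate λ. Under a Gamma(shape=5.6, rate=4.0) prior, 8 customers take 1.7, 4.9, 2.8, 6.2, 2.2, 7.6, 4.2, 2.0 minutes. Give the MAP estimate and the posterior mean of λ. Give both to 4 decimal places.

MAP estimate = 0.3539, posterior mean = 0.3820

Σ times = 31.6. Posterior: Gamma(shape = 5.6+8 = 13.6, rate = 4.0+31.6 = 35.6).
Mode = (α−1)/β = 12.6/35.6 = 0.3539.
Mean = α/β = 13.6/35.6 = 0.3820.
The posterior is right-skewed, so the mean exceeds the mode.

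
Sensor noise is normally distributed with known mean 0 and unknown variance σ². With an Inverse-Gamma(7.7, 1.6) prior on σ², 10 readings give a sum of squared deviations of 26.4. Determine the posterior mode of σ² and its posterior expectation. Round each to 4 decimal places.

Posterior: Inverse-Gamma(shape = 7.7+10/2 = 12.7, scale = 1.6+26.4/2 = 14.8).
Mode = β/(α+1) = 14.8/13.7 = 1.0803.
Mean = β/(α−1) = 14.8/11.7 = 1.2650.

MAP: 1.0803. Posterior mean: 1.2650.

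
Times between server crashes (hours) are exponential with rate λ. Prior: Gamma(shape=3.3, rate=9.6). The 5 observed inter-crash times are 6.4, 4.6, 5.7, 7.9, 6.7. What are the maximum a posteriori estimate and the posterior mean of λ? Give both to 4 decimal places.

Σ times = 31.3. Posterior: Gamma(shape = 3.3+5 = 8.3, rate = 9.6+31.3 = 40.9).
Mode = (α−1)/β = 7.3/40.9 = 0.1785.
Mean = α/β = 8.3/40.9 = 0.2029.
Mean > mode: the posterior has a right tail.

MAP = 0.1785; posterior mean = 0.2029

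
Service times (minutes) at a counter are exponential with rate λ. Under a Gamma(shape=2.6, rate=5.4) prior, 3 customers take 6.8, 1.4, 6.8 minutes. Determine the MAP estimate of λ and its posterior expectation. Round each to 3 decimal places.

Σ times = 15.0. Posterior: Gamma(shape = 2.6+3 = 5.6, rate = 5.4+15.0 = 20.4).
Mode = (α−1)/β = 4.6/20.4 = 0.225.
Mean = α/β = 5.6/20.4 = 0.275.

MAP = 0.225; posterior mean = 0.275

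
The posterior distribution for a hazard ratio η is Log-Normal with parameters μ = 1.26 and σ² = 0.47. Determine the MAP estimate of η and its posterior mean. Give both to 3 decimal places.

Mode = exp(μ − σ²) = exp(0.79) = 2.203.
Mean = exp(μ + σ²/2) = exp(1.495) = 4.459.

MAP estimate = 2.203, posterior mean = 4.459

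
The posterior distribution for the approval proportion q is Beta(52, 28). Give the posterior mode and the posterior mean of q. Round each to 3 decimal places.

MAP = 0.654, posterior mean = 0.650

Mode = (52−1)/(52+28−2) = 51/78 = 0.654.
Mean = 52/(52+28) = 52/80 = 0.650.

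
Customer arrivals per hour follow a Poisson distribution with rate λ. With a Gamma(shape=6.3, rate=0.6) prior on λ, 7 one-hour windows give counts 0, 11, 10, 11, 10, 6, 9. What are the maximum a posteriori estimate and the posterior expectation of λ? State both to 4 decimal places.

Σ counts = 57. Posterior: Gamma(shape = 6.3+57 = 63.3, rate = 0.6+7 = 7.6).
Mode = (α−1)/β = 62.3/7.6 = 8.1974.
Mean = α/β = 63.3/7.6 = 8.3289.

MAP: 8.1974. Posterior mean: 8.3289.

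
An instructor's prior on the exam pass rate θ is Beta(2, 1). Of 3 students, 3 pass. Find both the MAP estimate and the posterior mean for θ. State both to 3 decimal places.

MAP = 1.000, posterior mean = 0.833

Posterior: Beta(2+3, 1+0) = Beta(5, 1).
Since β = 1 ≤ 1 and α > 1, the Beta density is monotone increasing on [0,1]; the mode is at 1.
Mean = 5/(5+1) = 0.833.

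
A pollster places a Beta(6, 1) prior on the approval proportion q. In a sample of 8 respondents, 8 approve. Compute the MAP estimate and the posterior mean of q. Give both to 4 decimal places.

Posterior: Beta(6+8, 1+0) = Beta(14, 1).
Since β = 1 ≤ 1 and α > 1, the Beta density is monotone increasing on [0,1]; the mode is at 1.
Mean = 14/(14+1) = 0.9333.
The posterior is left-skewed, so the mode exceeds the mean.

MAP = 1.0000; posterior mean = 0.9333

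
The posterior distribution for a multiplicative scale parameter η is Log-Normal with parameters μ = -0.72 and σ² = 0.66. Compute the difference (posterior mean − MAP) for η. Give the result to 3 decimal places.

Mode = exp(μ − σ²) = exp(-1.38) = 0.252.
Mean = exp(μ + σ²/2) = exp(-0.390) = 0.677.
Difference = 0.677 − 0.252 = 0.425.

0.425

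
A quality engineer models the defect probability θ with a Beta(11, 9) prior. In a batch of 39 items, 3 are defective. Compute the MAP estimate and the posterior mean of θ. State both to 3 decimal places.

Posterior: Beta(11+3, 9+36) = Beta(14, 45).
Mode = (14−1)/(14+45−2) = 13/57 = 0.228.
Mean = 14/(14+45) = 14/59 = 0.237.

θ_MAP = 0.228, E[θ|data] = 0.237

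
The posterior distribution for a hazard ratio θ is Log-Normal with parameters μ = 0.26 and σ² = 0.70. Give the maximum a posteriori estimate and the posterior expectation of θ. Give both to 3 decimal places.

Mode = exp(μ − σ²) = exp(-0.44) = 0.644.
Mean = exp(μ + σ²/2) = exp(0.610) = 1.840.

MAP = 0.644; posterior mean = 1.840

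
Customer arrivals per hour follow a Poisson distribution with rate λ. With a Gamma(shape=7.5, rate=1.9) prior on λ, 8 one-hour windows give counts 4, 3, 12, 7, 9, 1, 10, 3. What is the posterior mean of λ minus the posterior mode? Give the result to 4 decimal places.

0.1010

Σ counts = 49. Posterior: Gamma(shape = 7.5+49 = 56.5, rate = 1.9+8 = 9.9).
Mode = (α−1)/β = 55.5/9.9 = 5.6061.
Mean = α/β = 56.5/9.9 = 5.7071.
Difference = 5.7071 − 5.6061 = 0.1010.
Right-skewed posterior ⇒ mode < mean.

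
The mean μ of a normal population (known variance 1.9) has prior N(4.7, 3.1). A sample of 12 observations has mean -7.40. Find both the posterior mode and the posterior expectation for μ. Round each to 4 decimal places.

Posterior for μ is Normal. Precision-weighted mean: (1/3.1·4.7 + 12/1.9·-7.40) / (1/3.1 + 12/1.9) = -6.8120.
A Normal posterior is symmetric, so mode = mean.

MAP = -6.8120, posterior mean = -6.8120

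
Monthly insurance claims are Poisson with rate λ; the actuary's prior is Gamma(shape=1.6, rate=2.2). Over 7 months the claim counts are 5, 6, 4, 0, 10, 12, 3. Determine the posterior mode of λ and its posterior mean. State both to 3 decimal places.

posterior mode = 4.413, posterior mean = 4.522

Σ counts = 40. Posterior: Gamma(shape = 1.6+40 = 41.6, rate = 2.2+7 = 9.2).
Mode = (α−1)/β = 40.6/9.2 = 4.413.
Mean = α/β = 41.6/9.2 = 4.522.
Right-skewed posterior ⇒ mode < mean.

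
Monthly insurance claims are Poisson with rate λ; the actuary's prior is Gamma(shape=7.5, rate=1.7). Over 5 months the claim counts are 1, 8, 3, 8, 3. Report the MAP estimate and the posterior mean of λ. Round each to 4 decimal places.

Σ counts = 23. Posterior: Gamma(shape = 7.5+23 = 30.5, rate = 1.7+5 = 6.7).
Mode = (α−1)/β = 29.5/6.7 = 4.4030.
Mean = α/β = 30.5/6.7 = 4.5522.
Mean > mode: the posterior has a right tail.

MAP: 4.4030. Posterior mean: 4.5522.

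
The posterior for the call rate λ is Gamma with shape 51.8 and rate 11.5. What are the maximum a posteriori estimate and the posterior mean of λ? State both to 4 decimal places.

Mode = (α−1)/β = 50.8/11.5 = 4.4174.
Mean = α/β = 51.8/11.5 = 4.5043.
Mean > mode: the posterior has a right tail.

MAP = 4.4174; posterior mean = 4.5043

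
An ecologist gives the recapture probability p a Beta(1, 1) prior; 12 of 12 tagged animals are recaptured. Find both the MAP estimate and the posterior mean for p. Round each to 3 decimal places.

p_MAP = 1.000, E[p|data] = 0.929

Posterior: Beta(1+12, 1+0) = Beta(13, 1).
Since β = 1 ≤ 1 and α > 1, the Beta density is monotone increasing on [0,1]; the mode is at 1.
Mean = 13/(13+1) = 0.929.
Mode > mean: the posterior has a left tail.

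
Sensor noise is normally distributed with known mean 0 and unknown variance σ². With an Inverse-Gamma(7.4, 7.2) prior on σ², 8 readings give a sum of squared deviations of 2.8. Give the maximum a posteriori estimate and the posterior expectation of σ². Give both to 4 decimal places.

maximum a posteriori estimate = 0.6935, posterior expectation = 0.8269

Posterior: Inverse-Gamma(shape = 7.4+8/2 = 11.4, scale = 7.2+2.8/2 = 8.6).
Mode = β/(α+1) = 8.6/12.4 = 0.6935.
Mean = β/(α−1) = 8.6/10.4 = 0.8269.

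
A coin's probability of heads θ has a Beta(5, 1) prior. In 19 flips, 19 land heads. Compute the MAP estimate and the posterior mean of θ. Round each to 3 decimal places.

MAP estimate = 1.000, posterior mean = 0.960

Posterior: Beta(5+19, 1+0) = Beta(24, 1).
Since β = 1 ≤ 1 and α > 1, the Beta density is monotone increasing on [0,1]; the mode is at 1.
Mean = 24/(24+1) = 0.960.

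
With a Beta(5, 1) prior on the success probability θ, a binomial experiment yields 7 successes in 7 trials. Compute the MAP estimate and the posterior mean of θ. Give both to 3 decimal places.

MAP estimate = 1.000, posterior mean = 0.923

Posterior: Beta(5+7, 1+0) = Beta(12, 1).
Since β = 1 ≤ 1 and α > 1, the Beta density is monotone increasing on [0,1]; the mode is at 1.
Mean = 12/(12+1) = 0.923.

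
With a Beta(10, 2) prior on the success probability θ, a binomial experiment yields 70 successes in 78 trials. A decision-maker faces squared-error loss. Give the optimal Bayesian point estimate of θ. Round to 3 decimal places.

Posterior: Beta(10+70, 2+8) = Beta(80, 10).
Mode = (80−1)/(80+10−2) = 79/88 = 0.898.
Mean = 80/(80+10) = 80/90 = 0.889.
Squared-error loss ⇒ the optimal estimator is the posterior mean.

0.889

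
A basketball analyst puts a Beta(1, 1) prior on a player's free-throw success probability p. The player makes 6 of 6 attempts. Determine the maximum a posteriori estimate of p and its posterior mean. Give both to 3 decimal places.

MAP = 1.000; posterior mean = 0.875

Posterior: Beta(1+6, 1+0) = Beta(7, 1).
Since β = 1 ≤ 1 and α > 1, the Beta density is monotone increasing on [0,1]; the mode is at 1.
Mean = 7/(7+1) = 0.875.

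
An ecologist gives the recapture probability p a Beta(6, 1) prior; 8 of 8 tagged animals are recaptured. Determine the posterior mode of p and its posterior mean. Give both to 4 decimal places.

Posterior: Beta(6+8, 1+0) = Beta(14, 1).
Since β = 1 ≤ 1 and α > 1, the Beta density is monotone increasing on [0,1]; the mode is at 1.
Mean = 14/(14+1) = 0.9333.

MAP = 1.0000; posterior mean = 0.9333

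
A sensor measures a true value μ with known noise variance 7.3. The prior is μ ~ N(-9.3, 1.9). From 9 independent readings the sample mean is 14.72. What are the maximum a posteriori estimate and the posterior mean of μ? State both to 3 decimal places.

MAP = 7.534; posterior mean = 7.534

Posterior for μ is Normal. Precision-weighted mean: (1/1.9·-9.3 + 9/7.3·14.72) / (1/1.9 + 9/7.3) = 7.534.
A Normal posterior is symmetric, so mode = mean.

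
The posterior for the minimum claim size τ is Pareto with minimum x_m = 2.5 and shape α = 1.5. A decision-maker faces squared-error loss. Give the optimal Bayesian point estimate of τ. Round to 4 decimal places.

7.5000

The Pareto density is strictly decreasing on [x_m, ∞), so the mode is x_m = 2.5000.
Mean = α·x_m/(α−1) = 1.5·2.5/0.5 = 7.5000.
Squared-error loss ⇒ the optimal estimator is the posterior mean.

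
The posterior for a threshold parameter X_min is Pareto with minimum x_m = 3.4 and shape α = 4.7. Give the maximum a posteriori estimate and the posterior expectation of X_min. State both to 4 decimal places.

X_min_MAP = 3.4000, E[X_min|data] = 4.3189

The Pareto density is strictly decreasing on [x_m, ∞), so the mode is x_m = 3.4000.
Mean = α·x_m/(α−1) = 4.7·3.4/3.7 = 4.3189.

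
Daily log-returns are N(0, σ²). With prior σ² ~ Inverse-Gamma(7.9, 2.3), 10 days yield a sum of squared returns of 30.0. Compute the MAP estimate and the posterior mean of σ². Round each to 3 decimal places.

Posterior: Inverse-Gamma(shape = 7.9+10/2 = 12.9, scale = 2.3+30.0/2 = 17.3).
Mode = β/(α+1) = 17.3/13.9 = 1.245.
Mean = β/(α−1) = 17.3/11.9 = 1.454.

MAP = 1.245, posterior mean = 1.454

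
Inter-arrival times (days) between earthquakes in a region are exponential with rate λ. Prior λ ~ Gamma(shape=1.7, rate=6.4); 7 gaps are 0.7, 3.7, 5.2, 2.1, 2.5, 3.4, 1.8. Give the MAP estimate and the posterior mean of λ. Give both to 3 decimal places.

Σ times = 19.4. Posterior: Gamma(shape = 1.7+7 = 8.7, rate = 6.4+19.4 = 25.8).
Mode = (α−1)/β = 7.7/25.8 = 0.298.
Mean = α/β = 8.7/25.8 = 0.337.

MAP: 0.298. Posterior mean: 0.337.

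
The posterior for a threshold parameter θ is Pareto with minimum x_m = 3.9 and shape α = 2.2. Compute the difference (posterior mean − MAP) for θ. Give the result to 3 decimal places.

The Pareto density is strictly decreasing on [x_m, ∞), so the mode is x_m = 3.900.
Mean = α·x_m/(α−1) = 2.2·3.9/1.2 = 7.150.
Difference = 7.150 − 3.900 = 3.250.

3.250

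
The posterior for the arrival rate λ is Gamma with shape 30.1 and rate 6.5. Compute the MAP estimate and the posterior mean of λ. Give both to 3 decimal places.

MAP estimate = 4.477, posterior mean = 4.631

Mode = (α−1)/β = 29.1/6.5 = 4.477.
Mean = α/β = 30.1/6.5 = 4.631.
The posterior is right-skewed, so the mean exceeds the mode.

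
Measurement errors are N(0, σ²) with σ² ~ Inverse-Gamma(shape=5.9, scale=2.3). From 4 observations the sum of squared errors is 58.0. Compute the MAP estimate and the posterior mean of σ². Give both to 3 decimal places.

MAP: 3.517. Posterior mean: 4.536.

Posterior: Inverse-Gamma(shape = 5.9+4/2 = 7.9, scale = 2.3+58.0/2 = 31.3).
Mode = β/(α+1) = 31.3/8.9 = 3.517.
Mean = β/(α−1) = 31.3/6.9 = 4.536.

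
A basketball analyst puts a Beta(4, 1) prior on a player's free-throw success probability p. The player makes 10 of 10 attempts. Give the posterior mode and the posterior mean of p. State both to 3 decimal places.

MAP = 1.000, posterior mean = 0.933

Posterior: Beta(4+10, 1+0) = Beta(14, 1).
Since β = 1 ≤ 1 and α > 1, the Beta density is monotone increasing on [0,1]; the mode is at 1.
Mean = 14/(14+1) = 0.933.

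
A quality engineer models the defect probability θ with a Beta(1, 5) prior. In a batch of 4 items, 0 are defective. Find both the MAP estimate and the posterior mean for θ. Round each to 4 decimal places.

Posterior: Beta(1+0, 5+4) = Beta(1, 9).
Since α = 1 ≤ 1 and β > 1, the Beta density is monotone decreasing on [0,1]; the mode is at 0.
Mean = 1/(1+9) = 0.1000.
Right-skewed posterior ⇒ mode < mean.

MAP: 0.0000. Posterior mean: 0.1000.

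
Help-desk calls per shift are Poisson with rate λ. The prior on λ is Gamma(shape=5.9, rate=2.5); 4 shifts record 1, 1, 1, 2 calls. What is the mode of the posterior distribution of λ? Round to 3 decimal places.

Σ counts = 5. Posterior: Gamma(shape = 5.9+5 = 10.9, rate = 2.5+4 = 6.5).
Mode = (α−1)/β = 9.9/6.5 = 1.523.
Mean = α/β = 10.9/6.5 = 1.677.
This is the posterior mode — the MAP estimate.

1.523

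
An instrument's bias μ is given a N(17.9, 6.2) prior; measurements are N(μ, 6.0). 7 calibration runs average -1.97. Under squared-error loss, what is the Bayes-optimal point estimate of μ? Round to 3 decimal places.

Posterior for μ is Normal. Precision-weighted mean: (1/6.2·17.9 + 7/6.0·-1.97) / (1/6.2 + 7/6.0) = 0.443.
A Normal posterior is symmetric, so mode = mean.
Squared-error loss ⇒ the optimal estimator is the posterior mean.

0.443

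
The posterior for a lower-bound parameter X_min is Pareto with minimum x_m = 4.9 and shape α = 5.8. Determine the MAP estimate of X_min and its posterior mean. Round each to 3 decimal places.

The Pareto density is strictly decreasing on [x_m, ∞), so the mode is x_m = 4.900.
Mean = α·x_m/(α−1) = 5.8·4.9/4.8 = 5.921.

MAP: 4.900. Posterior mean: 5.921.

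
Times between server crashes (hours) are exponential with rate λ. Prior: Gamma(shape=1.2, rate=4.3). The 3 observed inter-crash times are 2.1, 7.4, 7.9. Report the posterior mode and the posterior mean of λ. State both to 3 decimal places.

Σ times = 17.4. Posterior: Gamma(shape = 1.2+3 = 4.2, rate = 4.3+17.4 = 21.7).
Mode = (α−1)/β = 3.2/21.7 = 0.147.
Mean = α/β = 4.2/21.7 = 0.194.
The mean is pulled above the mode by the posterior's right skew.

MAP = 0.147, posterior mean = 0.194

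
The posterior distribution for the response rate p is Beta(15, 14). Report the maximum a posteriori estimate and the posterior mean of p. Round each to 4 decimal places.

MAP = 0.5185, posterior mean = 0.5172

Mode = (15−1)/(15+14−2) = 14/27 = 0.5185.
Mean = 15/(15+14) = 15/29 = 0.5172.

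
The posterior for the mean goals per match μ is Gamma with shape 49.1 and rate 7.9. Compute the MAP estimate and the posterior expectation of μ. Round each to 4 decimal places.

MAP: 6.0886. Posterior mean: 6.2152.

Mode = (α−1)/β = 48.1/7.9 = 6.0886.
Mean = α/β = 49.1/7.9 = 6.2152.
The posterior is right-skewed, so the mean exceeds the mode.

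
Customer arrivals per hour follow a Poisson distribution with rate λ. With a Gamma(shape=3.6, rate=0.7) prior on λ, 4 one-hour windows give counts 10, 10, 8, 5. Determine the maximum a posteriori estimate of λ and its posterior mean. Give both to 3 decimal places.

Σ counts = 33. Posterior: Gamma(shape = 3.6+33 = 36.6, rate = 0.7+4 = 4.7).
Mode = (α−1)/β = 35.6/4.7 = 7.574.
Mean = α/β = 36.6/4.7 = 7.787.
The mean is pulled above the mode by the posterior's right skew.

MAP: 7.574. Posterior mean: 7.787.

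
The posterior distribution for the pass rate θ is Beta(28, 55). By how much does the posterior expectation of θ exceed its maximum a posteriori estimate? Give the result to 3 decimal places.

0.004

Mode = (28−1)/(28+55−2) = 27/81 = 0.333.
Mean = 28/(28+55) = 28/83 = 0.337.
Difference = 0.337 − 0.333 = 0.004.
The mean is pulled above the mode by the posterior's right skew.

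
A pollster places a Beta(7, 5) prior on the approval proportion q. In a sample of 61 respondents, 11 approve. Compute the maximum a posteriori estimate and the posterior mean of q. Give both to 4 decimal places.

MAP: 0.2394. Posterior mean: 0.2466.

Posterior: Beta(7+11, 5+50) = Beta(18, 55).
Mode = (18−1)/(18+55−2) = 17/71 = 0.2394.
Mean = 18/(18+55) = 18/73 = 0.2466.
The posterior is right-skewed, so the mean exceeds the mode.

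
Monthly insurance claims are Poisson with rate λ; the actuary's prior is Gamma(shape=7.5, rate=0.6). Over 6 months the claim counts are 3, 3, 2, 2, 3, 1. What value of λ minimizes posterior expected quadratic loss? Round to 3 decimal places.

3.258

Σ counts = 14. Posterior: Gamma(shape = 7.5+14 = 21.5, rate = 0.6+6 = 6.6).
Mode = (α−1)/β = 20.5/6.6 = 3.106.
Mean = α/β = 21.5/6.6 = 3.258.
Quadratic loss ⇒ the optimal estimator is the posterior mean.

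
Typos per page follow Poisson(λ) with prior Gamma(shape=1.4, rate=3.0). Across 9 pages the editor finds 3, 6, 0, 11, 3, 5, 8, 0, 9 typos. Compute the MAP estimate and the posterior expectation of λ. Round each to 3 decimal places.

MAP = 3.783; posterior mean = 3.867

Σ counts = 45. Posterior: Gamma(shape = 1.4+45 = 46.4, rate = 3.0+9 = 12.0).
Mode = (α−1)/β = 45.4/12.0 = 3.783.
Mean = α/β = 46.4/12.0 = 3.867.
Right-skewed posterior ⇒ mode < mean.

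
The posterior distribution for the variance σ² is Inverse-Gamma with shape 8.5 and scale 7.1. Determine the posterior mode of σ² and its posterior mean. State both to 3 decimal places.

σ²_MAP = 0.747, E[σ²|data] = 0.947

Mode = β/(α+1) = 7.1/9.5 = 0.747.
Mean = β/(α−1) = 7.1/7.5 = 0.947.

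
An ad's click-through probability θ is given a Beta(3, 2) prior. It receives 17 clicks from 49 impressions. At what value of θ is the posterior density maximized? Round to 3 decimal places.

Posterior: Beta(3+17, 2+32) = Beta(20, 34).
Mode = (20−1)/(20+34−2) = 19/52 = 0.365.
Mean = 20/(20+34) = 20/54 = 0.370.
This is the posterior mode — the MAP estimate.

0.365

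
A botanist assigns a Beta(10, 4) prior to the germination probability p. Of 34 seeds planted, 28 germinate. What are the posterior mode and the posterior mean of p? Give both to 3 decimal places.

Posterior: Beta(10+28, 4+6) = Beta(38, 10).
Mode = (38−1)/(38+10−2) = 37/46 = 0.804.
Mean = 38/(38+10) = 38/48 = 0.792.
The posterior is left-skewed, so the mode exceeds the mean.

MAP: 0.804. Posterior mean: 0.792.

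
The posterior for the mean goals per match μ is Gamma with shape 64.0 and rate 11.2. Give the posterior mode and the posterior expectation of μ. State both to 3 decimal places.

Mode = (α−1)/β = 63.0/11.2 = 5.625.
Mean = α/β = 64.0/11.2 = 5.714.
The mean is pulled above the mode by the posterior's right skew.

μ_MAP = 5.625, E[μ|data] = 5.714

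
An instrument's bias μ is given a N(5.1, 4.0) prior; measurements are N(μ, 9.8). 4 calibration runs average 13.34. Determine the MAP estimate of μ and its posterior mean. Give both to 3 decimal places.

Posterior for μ is Normal. Precision-weighted mean: (1/4.0·5.1 + 4/9.8·13.34) / (1/4.0 + 4/9.8) = 10.210.
A Normal posterior is symmetric, so mode = mean.

MAP estimate = 10.210, posterior mean = 10.210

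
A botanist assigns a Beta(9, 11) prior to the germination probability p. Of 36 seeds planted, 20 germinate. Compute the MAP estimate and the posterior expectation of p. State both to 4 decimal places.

MAP estimate = 0.5185, posterior expectation = 0.5179

Posterior: Beta(9+20, 11+16) = Beta(29, 27).
Mode = (29−1)/(29+27−2) = 28/54 = 0.5185.
Mean = 29/(29+27) = 29/56 = 0.5179.
Mode > mean: the posterior has a left tail.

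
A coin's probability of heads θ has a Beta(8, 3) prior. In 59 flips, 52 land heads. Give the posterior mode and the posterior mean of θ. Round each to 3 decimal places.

MAP: 0.868. Posterior mean: 0.857.

Posterior: Beta(8+52, 3+7) = Beta(60, 10).
Mode = (60−1)/(60+10−2) = 59/68 = 0.868.
Mean = 60/(60+10) = 60/70 = 0.857.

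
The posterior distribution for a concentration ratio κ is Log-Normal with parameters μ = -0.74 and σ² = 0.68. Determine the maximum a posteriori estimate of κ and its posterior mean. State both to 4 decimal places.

Mode = exp(μ − σ²) = exp(-1.42) = 0.2417.
Mean = exp(μ + σ²/2) = exp(-0.400) = 0.6703.
Right-skewed posterior ⇒ mode < mean.

maximum a posteriori estimate = 0.2417, posterior mean = 0.6703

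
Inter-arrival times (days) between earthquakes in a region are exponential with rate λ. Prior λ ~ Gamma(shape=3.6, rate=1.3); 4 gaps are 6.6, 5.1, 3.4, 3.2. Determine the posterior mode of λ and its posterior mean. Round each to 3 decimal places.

Σ times = 18.3. Posterior: Gamma(shape = 3.6+4 = 7.6, rate = 1.3+18.3 = 19.6).
Mode = (α−1)/β = 6.6/19.6 = 0.337.
Mean = α/β = 7.6/19.6 = 0.388.

MAP: 0.337. Posterior mean: 0.388.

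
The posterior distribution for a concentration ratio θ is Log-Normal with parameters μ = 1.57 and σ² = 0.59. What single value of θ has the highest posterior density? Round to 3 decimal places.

Mode = exp(μ − σ²) = exp(0.98) = 2.664.
Mean = exp(μ + σ²/2) = exp(1.865) = 6.456.
This is the posterior mode — the MAP estimate.

2.664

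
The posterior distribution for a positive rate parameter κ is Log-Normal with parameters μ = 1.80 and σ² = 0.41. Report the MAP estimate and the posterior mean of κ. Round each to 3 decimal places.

κ_MAP = 4.015, E[κ|data] = 7.426

Mode = exp(μ − σ²) = exp(1.39) = 4.015.
Mean = exp(μ + σ²/2) = exp(2.005) = 7.426.
The posterior is right-skewed, so the mean exceeds the mode.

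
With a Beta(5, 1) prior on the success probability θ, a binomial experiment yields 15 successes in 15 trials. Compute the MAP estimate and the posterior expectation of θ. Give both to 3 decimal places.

MAP = 1.000; posterior mean = 0.952

Posterior: Beta(5+15, 1+0) = Beta(20, 1).
Since β = 1 ≤ 1 and α > 1, the Beta density is monotone increasing on [0,1]; the mode is at 1.
Mean = 20/(20+1) = 0.952.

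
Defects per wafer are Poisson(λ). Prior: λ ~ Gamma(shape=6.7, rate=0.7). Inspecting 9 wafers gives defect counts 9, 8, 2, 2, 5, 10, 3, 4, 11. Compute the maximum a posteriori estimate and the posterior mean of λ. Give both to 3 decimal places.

Σ counts = 54. Posterior: Gamma(shape = 6.7+54 = 60.7, rate = 0.7+9 = 9.7).
Mode = (α−1)/β = 59.7/9.7 = 6.155.
Mean = α/β = 60.7/9.7 = 6.258.
Mean > mode: the posterior has a right tail.

maximum a posteriori estimate = 6.155, posterior mean = 6.258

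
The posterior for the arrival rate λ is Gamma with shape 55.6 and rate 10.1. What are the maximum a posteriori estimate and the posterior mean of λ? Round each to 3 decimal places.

maximum a posteriori estimate = 5.406, posterior mean = 5.505

Mode = (α−1)/β = 54.6/10.1 = 5.406.
Mean = α/β = 55.6/10.1 = 5.505.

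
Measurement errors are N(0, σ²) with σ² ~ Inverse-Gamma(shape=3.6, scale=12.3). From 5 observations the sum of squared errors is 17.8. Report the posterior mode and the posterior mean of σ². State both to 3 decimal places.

Posterior: Inverse-Gamma(shape = 3.6+5/2 = 6.1, scale = 12.3+17.8/2 = 21.2).
Mode = β/(α+1) = 21.2/7.1 = 2.986.
Mean = β/(α−1) = 21.2/5.1 = 4.157.
The posterior is right-skewed, so the mean exceeds the mode.

MAP = 2.986, posterior mean = 4.157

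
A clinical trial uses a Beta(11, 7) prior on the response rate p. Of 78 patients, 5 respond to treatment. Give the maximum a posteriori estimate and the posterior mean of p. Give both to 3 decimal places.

MAP = 0.160; posterior mean = 0.167

Posterior: Beta(11+5, 7+73) = Beta(16, 80).
Mode = (16−1)/(16+80−2) = 15/94 = 0.160.
Mean = 16/(16+80) = 16/96 = 0.167.
Mean > mode: the posterior has a right tail.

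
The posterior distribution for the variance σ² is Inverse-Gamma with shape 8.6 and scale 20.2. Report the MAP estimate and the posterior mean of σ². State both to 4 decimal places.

Mode = β/(α+1) = 20.2/9.6 = 2.1042.
Mean = β/(α−1) = 20.2/7.6 = 2.6579.

MAP: 2.1042. Posterior mean: 2.6579.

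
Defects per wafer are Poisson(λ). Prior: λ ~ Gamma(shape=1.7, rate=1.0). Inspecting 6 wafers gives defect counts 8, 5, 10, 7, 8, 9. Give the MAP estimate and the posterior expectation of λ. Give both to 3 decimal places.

λ_MAP = 6.814, E[λ|data] = 6.957

Σ counts = 47. Posterior: Gamma(shape = 1.7+47 = 48.7, rate = 1.0+6 = 7.0).
Mode = (α−1)/β = 47.7/7.0 = 6.814.
Mean = α/β = 48.7/7.0 = 6.957.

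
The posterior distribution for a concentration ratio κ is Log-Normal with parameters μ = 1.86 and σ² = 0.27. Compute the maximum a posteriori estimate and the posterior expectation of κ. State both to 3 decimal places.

maximum a posteriori estimate = 4.904, posterior expectation = 7.352

Mode = exp(μ − σ²) = exp(1.59) = 4.904.
Mean = exp(μ + σ²/2) = exp(1.995) = 7.352.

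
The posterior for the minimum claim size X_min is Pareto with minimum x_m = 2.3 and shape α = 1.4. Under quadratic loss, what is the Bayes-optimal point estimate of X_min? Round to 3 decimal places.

8.050

The Pareto density is strictly decreasing on [x_m, ∞), so the mode is x_m = 2.300.
Mean = α·x_m/(α−1) = 1.4·2.3/0.4 = 8.050.
Quadratic loss ⇒ the optimal estimator is the posterior mean.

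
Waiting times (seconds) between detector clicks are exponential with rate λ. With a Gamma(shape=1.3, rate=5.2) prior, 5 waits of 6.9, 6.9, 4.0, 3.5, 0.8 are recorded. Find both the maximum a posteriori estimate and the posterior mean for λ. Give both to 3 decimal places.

MAP: 0.194. Posterior mean: 0.231.

Σ times = 22.1. Posterior: Gamma(shape = 1.3+5 = 6.3, rate = 5.2+22.1 = 27.3).
Mode = (α−1)/β = 5.3/27.3 = 0.194.
Mean = α/β = 6.3/27.3 = 0.231.
The mean is pulled above the mode by the posterior's right skew.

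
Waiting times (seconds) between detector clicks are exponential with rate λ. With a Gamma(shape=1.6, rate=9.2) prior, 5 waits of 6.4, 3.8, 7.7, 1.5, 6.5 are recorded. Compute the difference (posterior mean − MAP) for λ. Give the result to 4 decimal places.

0.0285

Σ times = 25.9. Posterior: Gamma(shape = 1.6+5 = 6.6, rate = 9.2+25.9 = 35.1).
Mode = (α−1)/β = 5.6/35.1 = 0.1595.
Mean = α/β = 6.6/35.1 = 0.1880.
Difference = 0.1880 − 0.1595 = 0.0285.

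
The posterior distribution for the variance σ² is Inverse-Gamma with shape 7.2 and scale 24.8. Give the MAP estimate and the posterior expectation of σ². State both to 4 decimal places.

Mode = β/(α+1) = 24.8/8.2 = 3.0244.
Mean = β/(α−1) = 24.8/6.2 = 4.0000.
Right-skewed posterior ⇒ mode < mean.

σ²_MAP = 3.0244, E[σ²|data] = 4.0000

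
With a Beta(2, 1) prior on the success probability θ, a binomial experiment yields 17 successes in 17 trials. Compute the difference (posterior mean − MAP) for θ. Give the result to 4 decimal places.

-0.0500

Posterior: Beta(2+17, 1+0) = Beta(19, 1).
Since β = 1 ≤ 1 and α > 1, the Beta density is monotone increasing on [0,1]; the mode is at 1.
Mean = 19/(19+1) = 0.9500.
Difference = 0.9500 − 1.0000 = -0.0500.
The posterior is left-skewed, so the mode exceeds the mean.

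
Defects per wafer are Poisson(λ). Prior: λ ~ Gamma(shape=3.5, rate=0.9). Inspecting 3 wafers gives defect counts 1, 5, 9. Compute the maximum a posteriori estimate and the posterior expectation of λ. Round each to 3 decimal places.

λ_MAP = 4.487, E[λ|data] = 4.744

Σ counts = 15. Posterior: Gamma(shape = 3.5+15 = 18.5, rate = 0.9+3 = 3.9).
Mode = (α−1)/β = 17.5/3.9 = 4.487.
Mean = α/β = 18.5/3.9 = 4.744.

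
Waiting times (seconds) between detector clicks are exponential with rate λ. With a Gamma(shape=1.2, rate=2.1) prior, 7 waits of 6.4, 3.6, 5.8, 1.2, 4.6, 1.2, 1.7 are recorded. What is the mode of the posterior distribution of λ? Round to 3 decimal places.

0.271

Σ times = 24.5. Posterior: Gamma(shape = 1.2+7 = 8.2, rate = 2.1+24.5 = 26.6).
Mode = (α−1)/β = 7.2/26.6 = 0.271.
Mean = α/β = 8.2/26.6 = 0.308.
This is the posterior mode — the MAP estimate.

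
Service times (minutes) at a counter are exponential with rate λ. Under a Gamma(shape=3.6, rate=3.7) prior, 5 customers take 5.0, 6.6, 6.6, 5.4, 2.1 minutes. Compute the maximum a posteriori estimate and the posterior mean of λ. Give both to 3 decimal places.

λ_MAP = 0.259, E[λ|data] = 0.293

Σ times = 25.7. Posterior: Gamma(shape = 3.6+5 = 8.6, rate = 3.7+25.7 = 29.4).
Mode = (α−1)/β = 7.6/29.4 = 0.259.
Mean = α/β = 8.6/29.4 = 0.293.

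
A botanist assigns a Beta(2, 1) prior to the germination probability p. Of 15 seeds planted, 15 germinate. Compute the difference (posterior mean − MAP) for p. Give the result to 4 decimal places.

Posterior: Beta(2+15, 1+0) = Beta(17, 1).
Since β = 1 ≤ 1 and α > 1, the Beta density is monotone increasing on [0,1]; the mode is at 1.
Mean = 17/(17+1) = 0.9444.
Difference = 0.9444 − 1.0000 = -0.0556.
Mode > mean: the posterior has a left tail.

-0.0556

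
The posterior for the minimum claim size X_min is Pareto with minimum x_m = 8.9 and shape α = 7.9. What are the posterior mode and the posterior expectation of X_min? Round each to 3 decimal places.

The Pareto density is strictly decreasing on [x_m, ∞), so the mode is x_m = 8.900.
Mean = α·x_m/(α−1) = 7.9·8.9/6.9 = 10.190.
The mean is pulled above the mode by the posterior's right skew.

MAP: 8.900. Posterior mean: 10.190.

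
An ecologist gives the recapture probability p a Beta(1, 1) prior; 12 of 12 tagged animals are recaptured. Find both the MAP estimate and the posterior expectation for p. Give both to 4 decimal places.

MAP estimate = 1.0000, posterior expectation = 0.9286

Posterior: Beta(1+12, 1+0) = Beta(13, 1).
Since β = 1 ≤ 1 and α > 1, the Beta density is monotone increasing on [0,1]; the mode is at 1.
Mean = 13/(13+1) = 0.9286.
Mode > mean: the posterior has a left tail.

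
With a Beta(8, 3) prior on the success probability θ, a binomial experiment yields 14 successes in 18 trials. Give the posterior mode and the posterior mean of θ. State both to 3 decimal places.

Posterior: Beta(8+14, 3+4) = Beta(22, 7).
Mode = (22−1)/(22+7−2) = 21/27 = 0.778.
Mean = 22/(22+7) = 22/29 = 0.759.

posterior mode = 0.778, posterior mean = 0.759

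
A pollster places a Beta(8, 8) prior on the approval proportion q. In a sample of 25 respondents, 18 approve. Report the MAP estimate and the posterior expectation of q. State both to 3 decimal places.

Posterior: Beta(8+18, 8+7) = Beta(26, 15).
Mode = (26−1)/(26+15−2) = 25/39 = 0.641.
Mean = 26/(26+15) = 26/41 = 0.634.
Mode > mean: the posterior has a left tail.

MAP estimate = 0.641, posterior expectation = 0.634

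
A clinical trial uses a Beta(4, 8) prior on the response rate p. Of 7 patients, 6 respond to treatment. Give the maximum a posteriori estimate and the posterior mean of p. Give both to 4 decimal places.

p_MAP = 0.5294, E[p|data] = 0.5263

Posterior: Beta(4+6, 8+1) = Beta(10, 9).
Mode = (10−1)/(10+9−2) = 9/17 = 0.5294.
Mean = 10/(10+9) = 10/19 = 0.5263.
Mode > mean: the posterior has a left tail.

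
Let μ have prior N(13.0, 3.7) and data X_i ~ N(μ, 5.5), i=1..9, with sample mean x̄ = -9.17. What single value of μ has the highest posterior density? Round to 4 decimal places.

-6.0273

Posterior for μ is Normal. Precision-weighted mean: (1/3.7·13.0 + 9/5.5·-9.17) / (1/3.7 + 9/5.5) = -6.0273.
A Normal posterior is symmetric, so mode = mean.
This is the posterior mode — the MAP estimate.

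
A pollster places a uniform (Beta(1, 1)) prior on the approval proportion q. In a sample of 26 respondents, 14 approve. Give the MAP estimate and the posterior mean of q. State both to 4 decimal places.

MAP estimate = 0.5385, posterior mean = 0.5357

Posterior: Beta(1+14, 1+12) = Beta(15, 13).
Mode = (15−1)/(15+13−2) = 14/26 = 0.5385.
With a flat prior the MAP equals the MLE, 14/26.
Mean = 15/(15+13) = 15/28 = 0.5357.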